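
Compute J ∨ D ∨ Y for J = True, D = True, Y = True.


J = True, D = True, Y = True
Step 1: J ∨ D = True OR True = True
Step 2: True ∨ Y = True OR True = True
OR is true when at least one operand is true.

True


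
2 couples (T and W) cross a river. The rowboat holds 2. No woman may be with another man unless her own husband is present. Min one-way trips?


Label couples T and W.
1. WT+WW → (far: WT,WW; near: HT,HW)
2. WT ←   (far: WW; near: HT,HW,WT)
3. HT+HW → (far: HT,HW,WW; near: WT)
4. HT ←   (far: HW,WW; near: HT,WT)  — HT returns, since WT is alone on near bank
5. HT+WT → (far: all four; near: empty)
Every state respects the constraint.
Minimum trips = 5

5


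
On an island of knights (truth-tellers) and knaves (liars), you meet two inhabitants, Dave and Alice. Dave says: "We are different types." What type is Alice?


Dave says: "We are different types."
Case 1: Dave is a Knight (truth-teller)
  Statement is true → they ARE different → Alice is a Knave
Case 2: Dave is a Knave (liar)
  Statement is false → they are NOT different → Alice is a Knave
In both cases, Alice is a Knave.

Knave


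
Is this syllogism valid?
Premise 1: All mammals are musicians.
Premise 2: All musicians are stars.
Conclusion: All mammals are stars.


Premise 1: All mammals are musicians.
Premise 2: All musicians are stars.
Conclusion: All mammals are stars.
Barbara syllogism (AAA-1): All A are B, All B are C → All A are C.
Middle term (musicians) distributed in premise 2.

Valid


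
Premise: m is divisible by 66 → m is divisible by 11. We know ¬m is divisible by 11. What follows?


Modus tollens: P → Q, ¬Q ⊢ ¬P
P: m is divisible by 66
Q: m is divisible by 11
We have P → Q and Q is false.
By modus tollens, P must be false.

It is not the case that m is divisible by 66


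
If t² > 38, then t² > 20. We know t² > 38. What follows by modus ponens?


Modus ponens: P → Q, P ⊢ Q
P: t² > 38
Q: t² > 20
We have P → Q and P is true.
By modus ponens, Q must be true.

t² > 20


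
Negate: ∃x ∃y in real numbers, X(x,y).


Original: ∃x ∃y X(x,y)
Rule: ¬∀→∃, ¬∃→∀, negate predicate.
Negation: ∀x ∀y ¬X(x,y)

∀x ∀y ¬X(x,y)


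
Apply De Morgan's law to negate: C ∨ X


De Morgan's law: ¬(P ∨ Q) ≡ ¬P ∧ ¬Q
¬(C ∨ X) = ¬C ∧ ¬X

¬C ∧ ¬X


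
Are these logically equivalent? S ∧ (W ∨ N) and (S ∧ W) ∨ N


Expression 1: S ∧ (W ∨ N)
Expression 2: (S ∧ W) ∨ N
Truth table (S W N | Expr1 Expr2):
  T T T |   T     T
  T T F |   T     T
  T F T |   T     T
  T F F |   F     F
  F T T |   F     T   ← differ
  F T F |   F     F
  F F T |   F     T   ← differ
  F F F |   F     F
Counterexample: S=F, W=T, N=T gives Expr1 = F but Expr2 = T, so the expressions are NOT logically equivalent.

No


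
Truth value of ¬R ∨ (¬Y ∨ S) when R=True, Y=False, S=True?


R = True, Y = False, S = True
Expression: ¬R ∨ (¬Y ∨ S)
Step 1: ¬Y = NOT False = True
Step 2: ¬Y ∨ S = True OR True = True
Step 3: ¬R = NOT True = False
Step 4: (False) ∨ (True) = False OR True = True

True


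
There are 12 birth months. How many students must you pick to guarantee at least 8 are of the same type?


Pigeonhole: to guarantee k in one of n categories, need (k-1)×n + 1.
k = 8, n = 12
Minimum = (8-1) × 12 + 1 = 7 × 12 + 1

85


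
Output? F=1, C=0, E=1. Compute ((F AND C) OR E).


F AND C = 1&0 = 0
0 OR 1 = 1

1


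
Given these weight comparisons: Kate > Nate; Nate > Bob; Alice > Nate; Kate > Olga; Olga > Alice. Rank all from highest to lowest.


Constraints: Kate > Nate; Nate > Bob; Alice > Nate; Kate > Olga; Olga > Alice
Method: at each step, the next-highest is the one remaining person who never appears on the smaller side of a constraint between remaining people.
  Step 1: remaining {Alice, Bob, Olga, Nate, Kate}; on the smaller side: {Alice, Bob, Olga, Nate} → Kate is next (Kate > Nate; Kate > Olga).
  Step 2: remaining {Alice, Bob, Olga, Nate}; on the smaller side: {Alice, Bob, Nate} → Olga is next (Olga > Alice).
  Step 3: remaining {Alice, Bob, Nate}; on the smaller side: {Bob, Nate} → Alice is next (Alice > Nate).
  Step 4: remaining {Bob, Nate}; on the smaller side: {Bob} → Nate is next (Nate > Bob).
  Step 5: only Bob remains → lowest.
Final ranking (highest to lowest):

Kate > Olga > Alice > Nate > Bob


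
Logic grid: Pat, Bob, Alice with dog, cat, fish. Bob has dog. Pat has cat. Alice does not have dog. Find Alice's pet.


From clues:
  Bob → dog
  Pat → cat
By elimination, Alice gets the remaining.

fish


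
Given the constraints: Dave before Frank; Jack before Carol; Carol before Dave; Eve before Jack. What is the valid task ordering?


Constraints: Dave before Frank; Jack before Carol; Carol before Dave; Eve before Jack
Method: repeatedly schedule the remaining task that has no remaining task required before it.
  Step 1: remaining {Frank, Carol, Jack, Eve, Dave}; every task except Eve still has a predecessor pending → schedule Eve.
  Step 2: remaining {Frank, Carol, Jack, Dave}; every task except Jack still has a predecessor pending → schedule Jack.
  Step 3: remaining {Frank, Carol, Dave}; every task except Carol still has a predecessor pending → schedule Carol.
  Step 4: remaining {Frank, Dave}; every task except Dave still has a predecessor pending → schedule Dave.
  Step 5: only Frank remains → schedule Frank.
Resulting order:

Eve → Jack → Carol → Dave → Frank


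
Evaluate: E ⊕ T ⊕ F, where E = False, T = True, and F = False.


E = False, T = True, F = False
Step 1: E ⊕ T = False XOR True = True
Step 2: True ⊕ F = True XOR False = True
XOR is true when an odd number of operands are true.

True


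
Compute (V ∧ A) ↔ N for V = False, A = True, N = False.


V = False, A = True, N = False
Step 1: V ∧ A = False AND True = False
Step 2: (False) ↔ N: true when both sides have same truth value.
Result: False ↔ False = True

True


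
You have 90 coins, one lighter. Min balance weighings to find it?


Each weighing has 3 outcomes (left heavy / balance / right heavy), so k weighings distinguish at most 3^k cases; splitting into three near-equal groups achieves this.
Need 3^k ≥ 90: 3^4 = 81 < 90 ≤ 3^5 = 243
k = ⌈log₃(90)⌉ = 5

5


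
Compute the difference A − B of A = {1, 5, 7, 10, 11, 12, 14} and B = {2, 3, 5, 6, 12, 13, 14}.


A = {1, 5, 7, 10, 11, 12, 14}
B = {2, 3, 5, 6, 12, 13, 14}
Operation: difference A − B
In A but not B: 1, 7, 10, 11

{1, 7, 10, 11}


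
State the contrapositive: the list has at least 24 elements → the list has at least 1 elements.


Original: If the list has at least 24 elements, then the list has at least 1 elements
Contrapositive: If ¬Q, then ¬P
Negate Q: not (the list has at least 1 elements)
Negate P: not (the list has at least 24 elements)

If not (the list has at least 1 elements), then not (the list has at least 24 elements).


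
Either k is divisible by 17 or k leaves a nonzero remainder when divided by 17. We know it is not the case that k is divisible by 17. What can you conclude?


Disjunctive syllogism: P ∨ Q, ¬P ⊢ Q
Disjunction: k is divisible by 17 ∨ k leaves a nonzero remainder when divided by 17
We know it is not the case that k is divisible by 17.
By disjunctive syllogism, the other disjunct must be true.

k leaves a nonzero remainder when divided by 17


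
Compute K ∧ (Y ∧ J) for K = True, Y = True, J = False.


K = True, Y = True, J = False
Step 1: Y ∧ J = True AND False = False
Step 2: K ∧ False = True AND False = False
AND is true only when ALL operands are true.

False


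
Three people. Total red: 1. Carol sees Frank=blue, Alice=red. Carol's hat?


Total red = 1, seen red = 1
Own red = 1 - 1 = 0
Carol's hat is blue.

blue


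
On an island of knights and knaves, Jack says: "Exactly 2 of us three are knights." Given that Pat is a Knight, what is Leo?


Jack claims exactly 2 knights among Jack, Pat, Leo.
Given: Pat is a Knight.

Case 1: Jack is a Knight (tells truth)
  Then exactly 2 of the three are knights.
  Counting Jack, Pat: 2 knight(s) so far. Need 0 more → Leo = Knave.
Case 2: Jack is a Knave (lies)
  Then the count is NOT 2.
  If Leo = Knight, count = 2 = 2 → claim would be true, contradicts lie.
  If Leo = Knave, count = 1 ≠ 2 → lie confirmed ✓

Leo is a Knave.

Knave


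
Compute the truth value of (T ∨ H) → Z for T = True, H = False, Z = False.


T = True, H = False, Z = False
Step 1: T ∨ H = True OR False = True
Step 2: (True) → Z: false only when antecedent=True and Z=False.
Result: False

False


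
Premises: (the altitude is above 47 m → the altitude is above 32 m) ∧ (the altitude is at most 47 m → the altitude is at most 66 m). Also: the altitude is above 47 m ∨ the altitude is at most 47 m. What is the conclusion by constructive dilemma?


Constructive dilemma: (P → Q) ∧ (R → S), P ∨ R ⊢ Q ∨ S
Premise 1: the altitude is above 47 m → the altitude is above 32 m
Premise 2: the altitude is at most 47 m → the altitude is at most 66 m
Premise 3: the altitude is above 47 m ∨ the altitude is at most 47 m
Case 1: Assuming the altitude is above 47 m, then by Premise 1, the altitude is above 32 m.
Case 2: Assuming the altitude is at most 47 m, then by Premise 2, the altitude is at most 66 m.
Since one of the altitude is above 47 m or the altitude is at most 47 m must hold, we get the altitude is above 32 m or the altitude is at most 66 m.

The altitude is above 32 m or the altitude is at most 66 m.


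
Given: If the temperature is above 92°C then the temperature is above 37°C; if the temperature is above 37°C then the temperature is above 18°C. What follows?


Hypothetical syllogism: P → Q, Q → R ⊢ P → R
Premise 1: the temperature is above 92°C → the temperature is above 37°C
Premise 2: the temperature is above 37°C → the temperature is above 18°C
Chain the implications: the middle term (the temperature is above 37°C) links the two.
Conclusion: If the temperature is above 92°C, then the temperature is above 18°C.

If the temperature is above 92°C, then the temperature is above 18°C.


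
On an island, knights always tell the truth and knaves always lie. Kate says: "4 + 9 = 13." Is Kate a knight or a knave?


Statement: "4 + 9 = 13."
Actual: 4 + 9 = 13
Claimed: 13
Statement is TRUE → Kate tells the truth → Knight

Knight


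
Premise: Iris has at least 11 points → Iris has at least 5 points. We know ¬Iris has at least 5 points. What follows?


Modus tollens: P → Q, ¬Q ⊢ ¬P
P: Iris has at least 11 points
Q: Iris has at least 5 points
We have P → Q and Q is false.
By modus tollens, P must be false.

It is not the case that Iris has at least 11 points


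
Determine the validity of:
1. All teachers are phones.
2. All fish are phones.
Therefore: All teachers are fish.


Premise 1: All teachers are phones.
Premise 2: All fish are phones.
Conclusion: All teachers are fish.
Fallacy: undistributed middle. phones is predicate in both.
Counterexample: teachers and fish could be disjoint subsets of phones.

Invalid


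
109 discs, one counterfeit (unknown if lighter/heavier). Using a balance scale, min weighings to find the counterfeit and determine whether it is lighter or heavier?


Let n = 109. 218 possibilities (n discs × lighter/heavier); each weighing has 3 outcomes.
Bound for k weighings: say the first weighing puts j discs on each pan. If it tips, the 2j weighed discs remain suspects (each with a known direction) and k-1 weighings give 3^(k-1) outcomes; 3^(k-1) is odd, so 2j ≤ 3^(k-1) - 1. If it balances, the n - 2j unweighed discs remain with direction unknown: 2(n - 2j) ≤ 3^(k-1) - 1 by the same parity argument. Adding, n ≤ (3^(k-1) - 1) + (3^(k-1) - 1)/2 = (3^k - 3)/2, and the classical three-group strategy achieves this (3 discs in 2 weighings, 12 in 3, 39 in 4, 120 in 5).
So we need the smallest k with (3^k - 3)/2 ≥ 109.
k = 4: (3^4 - 3)/2 = 39 < 109 ✗
k = 5: (3^5 - 3)/2 = 120 ≥ 109 ✓

5


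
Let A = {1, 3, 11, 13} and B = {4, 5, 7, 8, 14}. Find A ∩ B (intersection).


A = {1, 3, 11, 13}
B = {4, 5, 7, 8, 14}
Operation: intersection
Elements in both: none

∅


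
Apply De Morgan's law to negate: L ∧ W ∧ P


De Morgan's law: ¬(P ∧ Q ∧ R) ≡ ¬P ∨ ¬Q ∨ ¬R
¬(L ∧ W ∧ P) = ¬L ∨ ¬W ∨ ¬P

¬L ∨ ¬W ∨ ¬P


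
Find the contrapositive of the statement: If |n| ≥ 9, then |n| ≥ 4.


Original: If |n| ≥ 9, then |n| ≥ 4
Contrapositive: If ¬Q, then ¬P
Negate Q: not (|n| ≥ 4)
Negate P: not (|n| ≥ 9)

If not (|n| ≥ 4), then not (|n| ≥ 9).


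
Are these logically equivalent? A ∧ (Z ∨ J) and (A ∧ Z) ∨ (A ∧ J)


Expression 1: A ∧ (Z ∨ J)
Expression 2: (A ∧ Z) ∨ (A ∧ J)
Truth table (A Z J | Expr1 Expr2):
  T T T |   T     T
  T T F |   T     T
  T F T |   T     T
  T F F |   F     F
  F T T |   F     F
  F T F |   F     F
  F F T |   F     F
  F F F |   F     F
All 8 rows agree, so the expressions are logically equivalent.

Yes


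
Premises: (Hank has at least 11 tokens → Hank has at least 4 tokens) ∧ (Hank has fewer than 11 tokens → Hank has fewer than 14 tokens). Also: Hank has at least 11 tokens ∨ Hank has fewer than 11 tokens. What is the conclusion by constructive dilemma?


Constructive dilemma: (P → Q) ∧ (R → S), P ∨ R ⊢ Q ∨ S
Premise 1: Hank has at least 11 tokens → Hank has at least 4 tokens
Premise 2: Hank has fewer than 11 tokens → Hank has fewer than 14 tokens
Premise 3: Hank has at least 11 tokens ∨ Hank has fewer than 11 tokens
Case 1: Assuming Hank has at least 11 tokens, then by Premise 1, Hank has at least 4 tokens.
Case 2: Assuming Hank has fewer than 11 tokens, then by Premise 2, Hank has fewer than 14 tokens.
Since one of Hank has at least 11 tokens or Hank has fewer than 11 tokens must hold, we get Hank has at least 4 tokens or Hank has fewer than 14 tokens.

Hank has at least 4 tokens or Hank has fewer than 14 tokens.


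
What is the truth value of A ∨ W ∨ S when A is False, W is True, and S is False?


A = False, W = True, S = False
Step 1: A ∨ W = False OR True = True
Step 2: True ∨ S = True OR False = True
OR is true when at least one operand is true.

True


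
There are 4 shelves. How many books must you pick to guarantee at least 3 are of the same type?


Pigeonhole: to guarantee k in one of n categories, need (k-1)×n + 1.
k = 3, n = 4
Minimum = (3-1) × 4 + 1 = 2 × 4 + 1

9


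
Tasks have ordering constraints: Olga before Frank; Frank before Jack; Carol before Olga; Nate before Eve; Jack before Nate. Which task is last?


Constraints: Olga before Frank; Frank before Jack; Carol before Olga; Nate before Eve; Jack before Nate
The last task can have nothing scheduled after it, so it must never appear on the left of a 'before'.
Tasks appearing before some other task: Olga, Frank, Carol, Nate, Jack.
The only task not in that list is Eve → it is last.

Eve


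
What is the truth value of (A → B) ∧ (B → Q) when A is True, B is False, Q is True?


A = True, B = False, Q = True
Step 1: A → B is false only when A=True and B=False. Result: False
Step 2: B → Q is false only when B=True and Q=False. Result: True
Step 3: False ∧ True = False

False


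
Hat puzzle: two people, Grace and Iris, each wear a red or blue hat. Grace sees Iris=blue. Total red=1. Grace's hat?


Total red = 1, Iris = blue
Red accounted for: 0
Remaining for Grace: 1
Grace's hat is red.

red


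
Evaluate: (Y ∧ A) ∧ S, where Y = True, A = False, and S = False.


Y = True, A = False, S = False
Step 1: Y ∧ A = True AND False = False
Step 2: False ∧ S = False AND False = False
AND is true only when ALL operands are true.

False


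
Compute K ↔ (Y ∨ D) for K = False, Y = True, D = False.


K = False, Y = True, D = False
Step 1: Y ∨ D = True OR False = True
Step 2: K ↔ (True): true when both sides have same truth value.
Result: False ↔ True = False

False


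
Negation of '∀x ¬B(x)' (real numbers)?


Original: ∀x ¬B(x)
Rule: ¬∀→∃, ¬∃→∀, negate predicate.
Negation: ∃x B(x)

∃x B(x)


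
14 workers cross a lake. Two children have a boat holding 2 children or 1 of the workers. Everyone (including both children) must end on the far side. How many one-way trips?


Per crossing of one of the workers: children→, one←, one of the workers→, one← = 4 trips
14 × 4 = 56, + 1 final children→ = 57
Minimum trips = 57

57


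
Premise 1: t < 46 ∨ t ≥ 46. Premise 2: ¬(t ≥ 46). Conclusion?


Disjunctive syllogism: P ∨ Q, ¬P ⊢ Q
Disjunction: t < 46 ∨ t ≥ 46
We know it is not the case that t ≥ 46.
By disjunctive syllogism, the other disjunct must be true.

t < 46


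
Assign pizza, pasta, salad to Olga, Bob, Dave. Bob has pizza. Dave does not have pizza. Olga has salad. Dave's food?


From clues:
  Olga → salad
  Bob → pizza
By elimination, Dave gets the remaining.

pasta


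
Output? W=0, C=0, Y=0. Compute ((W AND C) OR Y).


W AND C = 0&0 = 0
0 OR 0 = 0

0


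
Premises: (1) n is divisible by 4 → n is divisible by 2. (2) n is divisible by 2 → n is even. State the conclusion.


Hypothetical syllogism: P → Q, Q → R ⊢ P → R
Premise 1: n is divisible by 4 → n is divisible by 2
Premise 2: n is divisible by 2 → n is even
Chain the implications: the middle term (n is divisible by 2) links the two.
Conclusion: If n is divisible by 4, then n is even.

If n is divisible by 4, then n is even.


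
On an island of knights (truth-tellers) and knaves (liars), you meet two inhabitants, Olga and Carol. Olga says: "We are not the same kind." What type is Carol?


Olga says: "We are not the same kind."
Case 1: Olga is a Knight (truth-teller)
  Statement is true → they ARE different → Carol is a Knave
Case 2: Olga is a Knave (liar)
  Statement is false → they are NOT different → Carol is a Knave
In both cases, Carol is a Knave.

Knave


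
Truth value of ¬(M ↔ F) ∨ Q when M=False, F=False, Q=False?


M = False, F = False, Q = False
Expression: ¬(M ↔ F) ∨ Q
Step 1: M ↔ F = (False iff False) = True
Step 2: ¬(M ↔ F) = NOT True = False
Step 3: (False) ∨ Q = False OR False = False

False


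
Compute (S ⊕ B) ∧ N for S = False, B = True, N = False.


S = False, B = True, N = False
Step 1: S ⊕ B = False XOR True = True
Step 2: True ∧ N = True AND False = False
XOR true when exactly one of S,B is true; then AND with N.

False


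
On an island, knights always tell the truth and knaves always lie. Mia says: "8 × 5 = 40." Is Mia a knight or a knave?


Statement: "8 × 5 = 40."
Actual: 8 × 5 = 40
Claimed: 40
Statement is TRUE → Mia tells the truth → Knight

Knight


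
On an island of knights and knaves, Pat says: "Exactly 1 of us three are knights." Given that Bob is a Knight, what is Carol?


Pat claims exactly 1 knights among Pat, Bob, Carol.
Given: Bob is a Knight.

Case 1: Pat is a Knight (tells truth)
  Then exactly 1 of the three are knights.
  Counting Pat, Bob: 2 knight(s) so far. Need -1 more → impossible.
Case 2: Pat is a Knave (lies)
  Then the count is NOT 1.
  If Carol = Knave, count = 1 = 1 → claim would be true, contradicts lie.
  If Carol = Knight, count = 2 ≠ 1 → lie confirmed ✓

Carol is a Knight.

Knight


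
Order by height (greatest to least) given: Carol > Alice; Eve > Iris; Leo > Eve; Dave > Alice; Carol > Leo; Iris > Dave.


Constraints: Carol > Alice; Eve > Iris; Leo > Eve; Dave > Alice; Carol > Leo; Iris > Dave
Method: at each step, the next-highest is the one remaining person who never appears on the smaller side of a constraint between remaining people.
  Step 1: remaining {Eve, Alice, Dave, Carol, Leo, Iris}; on the smaller side: {Eve, Alice, Dave, Leo, Iris} → Carol is next (Carol > Alice; Carol > Leo).
  Step 2: remaining {Eve, Alice, Dave, Leo, Iris}; on the smaller side: {Eve, Alice, Dave, Iris} → Leo is next (Leo > Eve).
  Step 3: remaining {Eve, Alice, Dave, Iris}; on the smaller side: {Alice, Dave, Iris} → Eve is next (Eve > Iris).
  Step 4: remaining {Alice, Dave, Iris}; on the smaller side: {Alice, Dave} → Iris is next (Iris > Dave).
  Step 5: remaining {Alice, Dave}; on the smaller side: {Alice} → Dave is next (Dave > Alice).
  Step 6: only Alice remains → lowest.
Final ranking (highest to lowest):

Carol > Leo > Eve > Iris > Dave > Alice


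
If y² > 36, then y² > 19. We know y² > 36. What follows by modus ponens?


Modus ponens: P → Q, P ⊢ Q
P: y² > 36
Q: y² > 19
We have P → Q and P is true.
By modus ponens, Q must be true.

y² > 19


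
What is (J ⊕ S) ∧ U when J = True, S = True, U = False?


J = True, S = True, U = False
Step 1: J ⊕ S = True XOR True = False
Step 2: False ∧ U = False AND False = False
XOR true when exactly one of J,S is true; then AND with U.

False


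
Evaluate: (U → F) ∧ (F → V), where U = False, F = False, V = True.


U = False, F = False, V = True
Step 1: U → F is false only when U=True and F=False. Result: True
Step 2: F → V is false only when F=True and V=False. Result: True
Step 3: True ∧ True = True

True


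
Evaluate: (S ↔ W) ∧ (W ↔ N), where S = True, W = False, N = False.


S = True, W = False, N = False
Step 1: S ↔ W is true when S and W have the same value. Result: False
Step 2: W ↔ N is true when W and N have the same value. Result: True
Step 3: False ∧ True = False

False


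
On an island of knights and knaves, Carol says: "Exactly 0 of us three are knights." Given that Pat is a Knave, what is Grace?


Carol claims exactly 0 knights among Carol, Pat, Grace.
Given: Pat is a Knave.

Case 1: Carol is a Knight (tells truth)
  Then exactly 0 of the three are knights.
  Counting Carol, Pat: 1 knight(s) so far. Need -1 more → impossible.
Case 2: Carol is a Knave (lies)
  Then the count is NOT 0.
  If Grace = Knave, count = 0 = 0 → claim would be true, contradicts lie.
  If Grace = Knight, count = 1 ≠ 0 → lie confirmed ✓

Grace is a Knight.

Knight


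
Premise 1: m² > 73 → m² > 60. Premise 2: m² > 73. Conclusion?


Modus ponens: P → Q, P ⊢ Q
P: m² > 73
Q: m² > 60
We have P → Q and P is true.
By modus ponens, Q must be true.

m² > 60


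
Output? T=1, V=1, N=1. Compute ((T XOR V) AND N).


T XOR V = 1^1 = 0
0 AND 1 = 0

0


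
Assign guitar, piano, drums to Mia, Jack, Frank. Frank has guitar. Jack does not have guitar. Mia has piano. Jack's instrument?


From clues:
  Frank → guitar
  Mia → piano
By elimination, Jack gets the remaining.

drums


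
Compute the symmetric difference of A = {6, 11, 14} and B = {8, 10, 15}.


A = {6, 11, 14}
B = {8, 10, 15}
Operation: symmetric difference
In A only: [6, 11, 14], in B only: [8, 10, 15]

{6, 8, 10, 11, 14, 15}


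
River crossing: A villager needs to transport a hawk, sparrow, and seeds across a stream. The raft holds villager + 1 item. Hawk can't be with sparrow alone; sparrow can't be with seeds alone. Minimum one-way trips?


1. villager+sparrow → 2. villager ← 3. villager+hawk → 4. villager+sparrow ← 5. villager+seeds → 6. villager ← 7. villager+sparrow →
Minimum trips = 7

7


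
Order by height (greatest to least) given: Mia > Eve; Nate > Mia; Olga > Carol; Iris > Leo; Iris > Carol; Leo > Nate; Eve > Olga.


Constraints: Mia > Eve; Nate > Mia; Olga > Carol; Iris > Leo; Iris > Carol; Leo > Nate; Eve > Olga
Method: at each step, the next-highest is the one remaining person who never appears on the smaller side of a constraint between remaining people.
  Step 1: remaining {Leo, Carol, Olga, Mia, Nate, Iris, Eve}; on the smaller side: {Leo, Carol, Olga, Mia, Nate, Eve} → Iris is next (Iris > Leo; Iris > Carol).
  Step 2: remaining {Leo, Carol, Olga, Mia, Nate, Eve}; on the smaller side: {Carol, Olga, Mia, Nate, Eve} → Leo is next (Leo > Nate).
  Step 3: remaining {Carol, Olga, Mia, Nate, Eve}; on the smaller side: {Carol, Olga, Mia, Eve} → Nate is next (Nate > Mia).
  Step 4: remaining {Carol, Olga, Mia, Eve}; on the smaller side: {Carol, Olga, Eve} → Mia is next (Mia > Eve).
  Step 5: remaining {Carol, Olga, Eve}; on the smaller side: {Carol, Olga} → Eve is next (Eve > Olga).
  Step 6: remaining {Carol, Olga}; on the smaller side: {Carol} → Olga is next (Olga > Carol).
  Step 7: only Carol remains → lowest.
Final ranking (highest to lowest):

Iris > Leo > Nate > Mia > Eve > Olga > Carol


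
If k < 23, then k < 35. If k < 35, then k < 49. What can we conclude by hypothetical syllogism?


Hypothetical syllogism: P → Q, Q → R ⊢ P → R
Premise 1: k < 23 → k < 35
Premise 2: k < 35 → k < 49
Chain the implications: the middle term (k < 35) links the two.
Conclusion: If k < 23, then k < 49.

If k < 23, then k < 49.


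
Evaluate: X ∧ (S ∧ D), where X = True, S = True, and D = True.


X = True, S = True, D = True
Step 1: S ∧ D = True AND True = True
Step 2: X ∧ True = True AND True = True
AND is true only when ALL operands are true.

True


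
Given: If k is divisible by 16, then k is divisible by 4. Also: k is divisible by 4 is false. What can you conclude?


Modus tollens: P → Q, ¬Q ⊢ ¬P
P: k is divisible by 16
Q: k is divisible by 4
We have P → Q and Q is false.
By modus tollens, P must be false.

It is not the case that k is divisible by 16


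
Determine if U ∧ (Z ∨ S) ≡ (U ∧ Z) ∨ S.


Expression 1: U ∧ (Z ∨ S)
Expression 2: (U ∧ Z) ∨ S
Truth table (U Z S | Expr1 Expr2):
  T T T |   T     T
  T T F |   T     T
  T F T |   T     T
  T F F |   F     F
  F T T |   F     T   ← differ
  F T F |   F     F
  F F T |   F     T   ← differ
  F F F |   F     F
Counterexample: U=F, Z=T, S=T gives Expr1 = F but Expr2 = T, so the expressions are NOT logically equivalent.

No


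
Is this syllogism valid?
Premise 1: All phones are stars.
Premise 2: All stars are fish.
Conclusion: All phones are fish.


Premise 1: All phones are stars.
Premise 2: All stars are fish.
Conclusion: All phones are fish.
Barbara syllogism (AAA-1): All A are B, All B are C → All A are C.
Middle term (stars) distributed in premise 2.

Valid


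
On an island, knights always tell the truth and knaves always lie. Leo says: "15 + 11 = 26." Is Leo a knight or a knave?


Statement: "15 + 11 = 26."
Actual: 15 + 11 = 26
Claimed: 26
Statement is TRUE → Leo tells the truth → Knight

Knight


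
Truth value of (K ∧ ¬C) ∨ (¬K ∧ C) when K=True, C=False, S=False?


K = True, C = False, S = False
Expression: (K ∧ ¬C) ∨ (¬K ∧ C)
Step 1: ¬C = NOT False = True
Step 2: K ∧ ¬C = True AND True = True
Step 3: ¬K = NOT True = False
Step 4: ¬K ∧ C = False AND False = False
Step 5: (True) ∨ (False) = True OR False = True

True


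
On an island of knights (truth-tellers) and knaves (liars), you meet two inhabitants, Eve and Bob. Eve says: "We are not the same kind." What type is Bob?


Eve says: "We are not the same kind."
Case 1: Eve is a Knight (truth-teller)
  Statement is true → they ARE different → Bob is a Knave
Case 2: Eve is a Knave (liar)
  Statement is false → they are NOT different → Bob is a Knave
In both cases, Bob is a Knave.

Knave


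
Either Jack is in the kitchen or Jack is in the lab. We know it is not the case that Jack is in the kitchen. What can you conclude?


Disjunctive syllogism: P ∨ Q, ¬P ⊢ Q
Disjunction: Jack is in the kitchen ∨ Jack is in the lab
We know it is not the case that Jack is in the kitchen.
By disjunctive syllogism, the other disjunct must be true.

Jack is in the lab


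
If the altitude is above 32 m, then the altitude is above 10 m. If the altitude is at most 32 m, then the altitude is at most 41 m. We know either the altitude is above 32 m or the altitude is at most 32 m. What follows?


Constructive dilemma: (P → Q) ∧ (R → S), P ∨ R ⊢ Q ∨ S
Premise 1: the altitude is above 32 m → the altitude is above 10 m
Premise 2: the altitude is at most 32 m → the altitude is at most 41 m
Premise 3: the altitude is above 32 m ∨ the altitude is at most 32 m
Case 1: Assuming the altitude is above 32 m, then by Premise 1, the altitude is above 10 m.
Case 2: Assuming the altitude is at most 32 m, then by Premise 2, the altitude is at most 41 m.
Since one of the altitude is above 32 m or the altitude is at most 32 m must hold, we get the altitude is above 10 m or the altitude is at most 41 m.

The altitude is above 10 m or the altitude is at most 41 m.


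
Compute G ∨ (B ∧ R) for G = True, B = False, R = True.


G = True, B = False, R = True
Step 1: B ∧ R = False AND True = False
Step 2: G ∨ False = True OR False = True
AND evaluated first (higher precedence); then OR applied.

True


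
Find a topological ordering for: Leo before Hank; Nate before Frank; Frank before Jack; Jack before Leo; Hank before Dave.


Constraints: Leo before Hank; Nate before Frank; Frank before Jack; Jack before Leo; Hank before Dave
Method: repeatedly schedule the remaining task that has no remaining task required before it.
  Step 1: remaining {Leo, Nate, Frank, Dave, Hank, Jack}; every task except Nate still has a predecessor pending → schedule Nate.
  Step 2: remaining {Leo, Frank, Dave, Hank, Jack}; every task except Frank still has a predecessor pending → schedule Frank.
  Step 3: remaining {Leo, Dave, Hank, Jack}; every task except Jack still has a predecessor pending → schedule Jack.
  Step 4: remaining {Leo, Dave, Hank}; every task except Leo still has a predecessor pending → schedule Leo.
  Step 5: remaining {Dave, Hank}; every task except Hank still has a predecessor pending → schedule Hank.
  Step 6: only Dave remains → schedule Dave.
Resulting order:

Nate → Frank → Jack → Leo → Hank → Dave


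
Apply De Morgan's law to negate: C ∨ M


De Morgan's law: ¬(P ∨ Q) ≡ ¬P ∧ ¬Q
¬(C ∨ M) = ¬C ∧ ¬M

¬C ∧ ¬M


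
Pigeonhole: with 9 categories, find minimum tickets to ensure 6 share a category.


Pigeonhole: to guarantee k in one of n categories, need (k-1)×n + 1.
k = 6, n = 9
Minimum = (6-1) × 9 + 1 = 5 × 9 + 1

46


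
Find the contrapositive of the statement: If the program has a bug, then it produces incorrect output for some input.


Original: If the program has a bug, then it produces incorrect output for some input
Contrapositive: If ¬Q, then ¬P
Negate Q: not (it produces incorrect output for some input)
Negate P: not (the program has a bug)

If not (it produces incorrect output for some input), then not (the program has a bug).


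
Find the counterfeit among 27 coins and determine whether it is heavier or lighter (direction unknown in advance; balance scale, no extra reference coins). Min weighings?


Let n = 27. 54 possibilities (n coins × lighter/heavier); each weighing has 3 outcomes.
Bound for k weighings: say the first weighing puts j coins on each pan. If it tips, the 2j weighed coins remain suspects (each with a known direction) and k-1 weighings give 3^(k-1) outcomes; 3^(k-1) is odd, so 2j ≤ 3^(k-1) - 1. If it balances, the n - 2j unweighed coins remain with direction unknown: 2(n - 2j) ≤ 3^(k-1) - 1 by the same parity argument. Adding, n ≤ (3^(k-1) - 1) + (3^(k-1) - 1)/2 = (3^k - 3)/2, and the classical three-group strategy achieves this (3 coins in 2 weighings, 12 in 3, 39 in 4, 120 in 5).
So we need the smallest k with (3^k - 3)/2 ≥ 27.
k = 3: (3^3 - 3)/2 = 12 < 27 ✗
k = 4: (3^4 - 3)/2 = 39 ≥ 27 ✓

4


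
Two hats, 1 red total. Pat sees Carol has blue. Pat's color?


Total red = 1, Carol = blue
Red accounted for: 0
Remaining for Pat: 1
Pat's hat is red.

red


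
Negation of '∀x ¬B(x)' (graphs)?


Original: ∀x ¬B(x)
Rule: ¬∀→∃, ¬∃→∀, negate predicate.
Negation: ∃x B(x)

∃x B(x)


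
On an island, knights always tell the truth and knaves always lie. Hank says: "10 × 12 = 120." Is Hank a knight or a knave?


Statement: "10 × 12 = 120."
Actual: 10 × 12 = 120
Claimed: 120
Statement is TRUE → Hank tells the truth → Knight

Knight


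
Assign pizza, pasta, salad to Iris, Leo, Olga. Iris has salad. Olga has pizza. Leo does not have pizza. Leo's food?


From clues:
  Olga → pizza
  Iris → salad
By elimination, Leo gets the remaining.

pasta


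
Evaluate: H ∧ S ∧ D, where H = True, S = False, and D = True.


H = True, S = False, D = True
Step 1: H ∧ S = True AND False = False
Step 2: (False) ∧ D = (False) AND True = False
AND is true only when ALL operands are true.

False


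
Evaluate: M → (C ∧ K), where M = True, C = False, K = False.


M = True, C = False, K = False
Step 1: C ∧ K = False AND False = False
Step 2: M → (False): false only when M=True and consequent=False.
Result: False

False


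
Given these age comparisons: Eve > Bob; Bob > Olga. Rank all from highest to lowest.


Constraints: Eve > Bob; Bob > Olga
Method: at each step, the next-highest is the one remaining person who never appears on the smaller side of a constraint between remaining people.
  Step 1: remaining {Bob, Olga, Eve}; on the smaller side: {Bob, Olga} → Eve is next (Eve > Bob).
  Step 2: remaining {Bob, Olga}; on the smaller side: {Olga} → Bob is next (Bob > Olga).
  Step 3: only Olga remains → lowest.
Final ranking (highest to lowest):

Eve > Bob > Olga


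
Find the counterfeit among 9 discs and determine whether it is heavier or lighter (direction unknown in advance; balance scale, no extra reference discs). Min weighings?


Let n = 9. 18 possibilities (n discs × lighter/heavier); each weighing has 3 outcomes.
Bound for k weighings: say the first weighing puts j discs on each pan. If it tips, the 2j weighed discs remain suspects (each with a known direction) and k-1 weighings give 3^(k-1) outcomes; 3^(k-1) is odd, so 2j ≤ 3^(k-1) - 1. If it balances, the n - 2j unweighed discs remain with direction unknown: 2(n - 2j) ≤ 3^(k-1) - 1 by the same parity argument. Adding, n ≤ (3^(k-1) - 1) + (3^(k-1) - 1)/2 = (3^k - 3)/2, and the classical three-group strategy achieves this (3 discs in 2 weighings, 12 in 3, 39 in 4, 120 in 5).
So we need the smallest k with (3^k - 3)/2 ≥ 9.
k = 2: (3^2 - 3)/2 = 3 < 9 ✗
k = 3: (3^3 - 3)/2 = 12 ≥ 9 ✓

3


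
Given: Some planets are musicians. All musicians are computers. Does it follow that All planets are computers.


Premise 1: Some planets are musicians.
Premise 2: All musicians are computers.
Conclusion: All planets are computers.
Fallacy: illicit minor. The minor term (planets) is distributed in the conclusion ('All planets ...') but undistributed in its premise ('Some planets are musicians' doesn't cover all planets).
Only 'Some planets are computers' follows, not 'All'.

Invalid


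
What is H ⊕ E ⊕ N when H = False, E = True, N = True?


H = False, E = True, N = True
Step 1: H ⊕ E = False XOR True = True
Step 2: True ⊕ N = True XOR True = False
XOR is true when an odd number of operands are true.

False


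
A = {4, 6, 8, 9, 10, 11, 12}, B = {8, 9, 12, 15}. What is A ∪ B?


A = {4, 6, 8, 9, 10, 11, 12}
B = {8, 9, 12, 15}
Operation: union
All elements combined: 4, 6, 8, 9, 10, 11, 12, 15

{4, 6, 8, 9, 10, 11, 12, 15}


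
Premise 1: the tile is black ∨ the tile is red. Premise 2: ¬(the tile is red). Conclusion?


Disjunctive syllogism: P ∨ Q, ¬P ⊢ Q
Disjunction: the tile is black ∨ the tile is red
We know it is not the case that the tile is red.
By disjunctive syllogism, the other disjunct must be true.

The tile is black


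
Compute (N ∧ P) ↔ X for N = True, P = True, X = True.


N = True, P = True, X = True
Step 1: N ∧ P = True AND True = True
Step 2: (True) ↔ X: true when both sides have same truth value.
Result: True ↔ True = True

True


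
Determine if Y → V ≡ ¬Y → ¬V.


Expression 1: Y → V
Expression 2: ¬Y → ¬V
Truth table (Y V | Expr1 Expr2):
  T T |   T     T
  T F |   F     T   ← differ
  F T |   T     F   ← differ
  F F |   T     T
Counterexample: Y=T, V=F gives Expr1 = F but Expr2 = T, so the expressions are NOT logically equivalent.

No


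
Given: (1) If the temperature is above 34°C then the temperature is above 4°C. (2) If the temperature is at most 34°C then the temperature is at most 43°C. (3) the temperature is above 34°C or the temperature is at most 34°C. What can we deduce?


Constructive dilemma: (P → Q) ∧ (R → S), P ∨ R ⊢ Q ∨ S
Premise 1: the temperature is above 34°C → the temperature is above 4°C
Premise 2: the temperature is at most 34°C → the temperature is at most 43°C
Premise 3: the temperature is above 34°C ∨ the temperature is at most 34°C
Case 1: Assuming the temperature is above 34°C, then by Premise 1, the temperature is above 4°C.
Case 2: Assuming the temperature is at most 34°C, then by Premise 2, the temperature is at most 43°C.
Since one of the temperature is above 34°C or the temperature is at most 34°C must hold, we get the temperature is above 4°C or the temperature is at most 43°C.

The temperature is above 4°C or the temperature is at most 43°C.


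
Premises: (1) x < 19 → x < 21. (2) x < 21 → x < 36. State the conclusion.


Hypothetical syllogism: P → Q, Q → R ⊢ P → R
Premise 1: x < 19 → x < 21
Premise 2: x < 21 → x < 36
Chain the implications: the middle term (x < 21) links the two.
Conclusion: If x < 19, then x < 36.

If x < 19, then x < 36.


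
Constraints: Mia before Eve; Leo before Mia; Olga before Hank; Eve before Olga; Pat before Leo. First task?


Constraints: Mia before Eve; Leo before Mia; Olga before Hank; Eve before Olga; Pat before Leo
The first task can have nothing scheduled before it, so it must never appear on the right of a 'before'.
Tasks appearing after some 'before': Eve, Mia, Hank, Olga, Leo.
The only task not in that list is Pat → it is first.

Pat


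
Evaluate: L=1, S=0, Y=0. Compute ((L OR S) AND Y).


L OR S = 1|0 = 1
1 AND 0 = 0

0


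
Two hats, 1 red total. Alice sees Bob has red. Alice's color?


Total red = 1, Bob = red
Red accounted for: 1
Remaining for Alice: 0
Alice's hat is blue.

blue


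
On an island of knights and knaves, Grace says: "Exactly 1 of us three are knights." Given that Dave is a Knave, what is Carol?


Grace claims exactly 1 knights among Grace, Dave, Carol.
Given: Dave is a Knave.

Case 1: Grace is a Knight (tells truth)
  Then exactly 1 of the three are knights.
  Counting Grace, Dave: 1 knight(s) so far. Need 0 more → Carol = Knave.
Case 2: Grace is a Knave (lies)
  Then the count is NOT 1.
  If Carol = Knight, count = 1 = 1 → claim would be true, contradicts lie.
  If Carol = Knave, count = 0 ≠ 1 → lie confirmed ✓

Carol is a Knave.

Knave


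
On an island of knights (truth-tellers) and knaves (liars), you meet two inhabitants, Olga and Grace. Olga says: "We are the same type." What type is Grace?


Olga says: "We are the same type."
Case 1: Olga is a Knight (truth-teller)
  Statement is true → they ARE the same → Grace is also a Knight
Case 2: Olga is a Knave (liar)
  Statement is false → they are NOT the same → Grace is a Knight
In both cases, Grace is a Knight.

Knight


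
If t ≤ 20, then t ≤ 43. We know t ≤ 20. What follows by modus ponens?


Modus ponens: P → Q, P ⊢ Q
P: t ≤ 20
Q: t ≤ 43
We have P → Q and P is true.
By modus ponens, Q must be true.

t ≤ 43


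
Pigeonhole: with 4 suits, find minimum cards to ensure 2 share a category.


Pigeonhole: to guarantee k in one of n categories, need (k-1)×n + 1.
k = 2, n = 4
Minimum = (2-1) × 4 + 1 = 1 × 4 + 1

5


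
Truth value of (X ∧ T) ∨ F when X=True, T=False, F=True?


X = True, T = False, F = True
Expression: (X ∧ T) ∨ F
Step 1: X ∧ T = True AND False = False
Step 2: (False) ∨ F = False OR True = True

True
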